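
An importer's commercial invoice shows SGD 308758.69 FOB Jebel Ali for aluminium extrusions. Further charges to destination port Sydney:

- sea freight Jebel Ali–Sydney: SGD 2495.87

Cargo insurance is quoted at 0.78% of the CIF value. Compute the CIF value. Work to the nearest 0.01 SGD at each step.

CIF value: SGD 313701.43

Let C be the CIF value. C = FOB price + freight + 0.78% × C
C − 0.78% × C = 308758.69 + 2495.87
0.9922 × C = 311254.56
C = 311254.56 / 0.9922 = 313701.43
Insurance premium = 0.78% × 313701.43 = 2446.87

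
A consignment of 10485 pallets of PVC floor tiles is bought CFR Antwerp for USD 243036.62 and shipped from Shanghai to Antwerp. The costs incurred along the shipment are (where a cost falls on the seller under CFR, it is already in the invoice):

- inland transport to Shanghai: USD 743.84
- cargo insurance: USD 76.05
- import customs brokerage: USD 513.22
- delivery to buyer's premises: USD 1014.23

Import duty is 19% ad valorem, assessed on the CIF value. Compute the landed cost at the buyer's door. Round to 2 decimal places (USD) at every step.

CFR: the seller pays costs through ocean freight to the destination port, but not insurance.
Already in the invoice (seller's account under CFR): inland to port — exclude.
CIF value = CFR price + insurance = 243036.62 + 76.05 = 243112.67
Import duty = 243112.67 × 19% = 46191.41
Buyer bears: insurance 76.05 + brokerage 513.22 + delivery 1014.23 + duty 46191.41 = 47794.91
Landed cost = invoice 243036.62 + 47794.91 = 290831.53

Total landed cost: USD 290831.53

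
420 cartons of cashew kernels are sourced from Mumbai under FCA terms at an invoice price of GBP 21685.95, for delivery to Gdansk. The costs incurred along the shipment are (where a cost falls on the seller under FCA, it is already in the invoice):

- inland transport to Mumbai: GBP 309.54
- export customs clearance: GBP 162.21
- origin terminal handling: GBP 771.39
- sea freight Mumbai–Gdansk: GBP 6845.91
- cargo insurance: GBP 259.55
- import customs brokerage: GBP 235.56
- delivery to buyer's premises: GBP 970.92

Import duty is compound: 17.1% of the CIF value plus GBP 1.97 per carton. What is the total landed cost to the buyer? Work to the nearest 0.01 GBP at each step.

FCA: the seller delivers export-cleared goods to the carrier; the buyer bears costs from that point.
Already in the invoice (seller's account under FCA): inland to port, export clearance — exclude.
CIF value = FCA price + origin terminal + freight + insurance = 21685.95 + 771.39 + 6845.91 + 259.55 = 29562.80
Ad valorem component: 29562.80 × 17.1% = 5055.24
Specific component: 420 × 1.97 = 827.40
Import duty = 5055.24 + 827.40 = 5882.64
Buyer bears: origin terminal 771.39 + freight 6845.91 + insurance 259.55 + brokerage 235.56 + delivery 970.92 + duty 5882.64 = 14965.97
Landed cost = invoice 21685.95 + 14965.97 = 36651.92

Total landed cost: GBP 36651.92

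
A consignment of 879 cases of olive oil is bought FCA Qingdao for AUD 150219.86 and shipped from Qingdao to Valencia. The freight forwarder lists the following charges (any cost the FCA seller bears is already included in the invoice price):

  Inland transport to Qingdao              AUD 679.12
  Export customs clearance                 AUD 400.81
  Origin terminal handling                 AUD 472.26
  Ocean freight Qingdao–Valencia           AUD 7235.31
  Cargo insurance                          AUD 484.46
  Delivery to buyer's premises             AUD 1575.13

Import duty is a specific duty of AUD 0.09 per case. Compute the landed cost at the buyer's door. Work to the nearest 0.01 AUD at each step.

Total landed cost: AUD 160066.13

FCA: the seller delivers export-cleared goods to the carrier; the buyer bears costs from that point.
Already in the invoice (seller's account under FCA): inland to port, export clearance — exclude.
CIF value = FCA price + origin terminal + freight + insurance = 150219.86 + 472.26 + 7235.31 + 484.46 = 158411.89
Import duty = 879 × 0.09 = 79.11
Buyer bears: origin terminal 472.26 + freight 7235.31 + insurance 484.46 + delivery 1575.13 + duty 79.11 = 9846.27
Landed cost = invoice 150219.86 + 9846.27 = 160066.13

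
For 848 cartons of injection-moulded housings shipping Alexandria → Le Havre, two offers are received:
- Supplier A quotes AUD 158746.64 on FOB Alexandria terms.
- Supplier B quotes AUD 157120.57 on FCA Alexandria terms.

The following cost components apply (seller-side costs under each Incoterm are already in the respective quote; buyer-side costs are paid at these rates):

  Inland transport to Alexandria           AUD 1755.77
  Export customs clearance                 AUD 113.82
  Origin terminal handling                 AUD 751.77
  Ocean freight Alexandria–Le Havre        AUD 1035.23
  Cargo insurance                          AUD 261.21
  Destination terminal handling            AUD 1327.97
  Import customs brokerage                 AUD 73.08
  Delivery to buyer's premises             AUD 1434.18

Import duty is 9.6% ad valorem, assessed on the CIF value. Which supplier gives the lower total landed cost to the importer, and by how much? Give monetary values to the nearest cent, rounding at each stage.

Supplier B is cheaper by AUD 958.24

Supplier A (FOB):
CIF value = FOB price + freight + insurance = 158746.64 + 1035.23 + 261.21 = 160043.08
Import duty = 160043.08 × 9.6% = 15364.14
Buyer bears (A): 1035.23 + 261.21 + 1327.97 + 73.08 + 1434.18 = 4131.67
Landed cost (A) = invoice 158746.64 + 4131.67 + duty 15364.14 = 178242.45
Supplier B (FCA):
CIF value = FCA price + origin terminal + freight + insurance = 157120.57 + 751.77 + 1035.23 + 261.21 = 159168.78
Import duty = 159168.78 × 9.6% = 15280.20
Buyer bears (B): 751.77 + 1035.23 + 261.21 + 1327.97 + 73.08 + 1434.18 = 4883.44
Landed cost (B) = invoice 157120.57 + 4883.44 + duty 15280.20 = 177284.21
Difference = |178242.45 − 177284.21| = 958.24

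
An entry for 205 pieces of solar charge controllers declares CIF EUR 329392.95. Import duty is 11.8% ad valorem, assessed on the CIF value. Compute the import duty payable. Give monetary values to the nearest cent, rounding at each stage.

Import duty: EUR 38868.37

Import duty = 329392.95 × 11.8% = 38868.37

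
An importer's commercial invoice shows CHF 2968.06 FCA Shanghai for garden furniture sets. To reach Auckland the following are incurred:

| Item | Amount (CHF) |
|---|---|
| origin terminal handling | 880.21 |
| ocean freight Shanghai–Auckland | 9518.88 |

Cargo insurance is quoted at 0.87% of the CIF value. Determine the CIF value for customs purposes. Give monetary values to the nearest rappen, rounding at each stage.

CIF value: CHF 13484.46

Let C be the CIF value. C = FCA price + pre-shipment costs + freight + 0.87% × C
C − 0.87% × C = 2968.06 + 880.21 + 9518.88
0.9913 × C = 13367.15
C = 13367.15 / 0.9913 = 13484.46
Insurance premium = 0.87% × 13484.46 = 117.31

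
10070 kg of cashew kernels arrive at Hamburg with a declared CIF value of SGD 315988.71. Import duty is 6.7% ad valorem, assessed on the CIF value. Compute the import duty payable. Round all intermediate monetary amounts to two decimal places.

Import duty = 315988.71 × 6.7% = 21171.24

Import duty: SGD 21171.24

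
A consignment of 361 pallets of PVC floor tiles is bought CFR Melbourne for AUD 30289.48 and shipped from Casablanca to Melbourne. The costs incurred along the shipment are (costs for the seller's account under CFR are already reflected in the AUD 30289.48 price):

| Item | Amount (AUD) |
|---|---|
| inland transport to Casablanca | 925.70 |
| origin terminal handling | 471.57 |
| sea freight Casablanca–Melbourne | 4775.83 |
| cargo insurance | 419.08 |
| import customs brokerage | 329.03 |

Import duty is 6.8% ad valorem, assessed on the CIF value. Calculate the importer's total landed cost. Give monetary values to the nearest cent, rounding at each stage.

CFR: the seller pays costs through ocean freight to the destination port, but not insurance.
Already in the invoice (seller's account under CFR): inland to port, origin terminal, freight — exclude.
CIF value = CFR price + insurance = 30289.48 + 419.08 = 30708.56
Import duty = 30708.56 × 6.8% = 2088.18
Buyer bears: insurance 419.08 + brokerage 329.03 + duty 2088.18 = 2836.29
Landed cost = invoice 30289.48 + 2836.29 = 33125.77

Total landed cost: AUD 33125.77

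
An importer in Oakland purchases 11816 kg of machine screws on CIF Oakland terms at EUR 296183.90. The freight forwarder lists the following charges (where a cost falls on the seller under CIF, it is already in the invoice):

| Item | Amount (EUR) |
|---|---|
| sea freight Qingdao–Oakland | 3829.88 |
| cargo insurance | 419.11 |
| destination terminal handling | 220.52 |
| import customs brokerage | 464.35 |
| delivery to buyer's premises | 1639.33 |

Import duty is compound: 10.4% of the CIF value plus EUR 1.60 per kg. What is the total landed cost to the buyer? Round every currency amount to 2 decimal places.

CIF: the seller pays costs through ocean freight and marine insurance to the destination port.
Already in the invoice (seller's account under CIF): freight, insurance — exclude.
The CIF price already equals the CIF value: 296183.90
Ad valorem component: 296183.90 × 10.4% = 30803.13
Specific component: 11816 × 1.60 = 18905.60
Import duty = 30803.13 + 18905.60 = 49708.73
Buyer bears: destination terminal 220.52 + brokerage 464.35 + delivery 1639.33 + duty 49708.73 = 52032.93
Landed cost = invoice 296183.90 + 52032.93 = 348216.83

Total landed cost: EUR 348216.83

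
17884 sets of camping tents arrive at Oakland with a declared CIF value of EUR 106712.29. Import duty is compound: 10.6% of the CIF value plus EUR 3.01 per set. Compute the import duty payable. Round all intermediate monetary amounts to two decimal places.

Ad valorem component: 106712.29 × 10.6% = 11311.50
Specific component: 17884 × 3.01 = 53830.84
Import duty = 11311.50 + 53830.84 = 65142.34

Import duty: EUR 65142.34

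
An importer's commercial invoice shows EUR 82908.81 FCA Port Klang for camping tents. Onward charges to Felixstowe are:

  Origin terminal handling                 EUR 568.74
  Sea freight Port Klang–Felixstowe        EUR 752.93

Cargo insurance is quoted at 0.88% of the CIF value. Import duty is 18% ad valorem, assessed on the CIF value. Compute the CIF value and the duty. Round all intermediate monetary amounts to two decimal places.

CIF value: EUR 84978.29; import duty: EUR 15296.09

Let C be the CIF value. C = FCA price + pre-shipment costs + freight + 0.88% × C
C − 0.88% × C = 82908.81 + 568.74 + 752.93
0.9912 × C = 84230.48
C = 84230.48 / 0.9912 = 84978.29
Insurance premium = 0.88% × 84978.29 = 747.81
Import duty = 84978.29 × 18% = 15296.09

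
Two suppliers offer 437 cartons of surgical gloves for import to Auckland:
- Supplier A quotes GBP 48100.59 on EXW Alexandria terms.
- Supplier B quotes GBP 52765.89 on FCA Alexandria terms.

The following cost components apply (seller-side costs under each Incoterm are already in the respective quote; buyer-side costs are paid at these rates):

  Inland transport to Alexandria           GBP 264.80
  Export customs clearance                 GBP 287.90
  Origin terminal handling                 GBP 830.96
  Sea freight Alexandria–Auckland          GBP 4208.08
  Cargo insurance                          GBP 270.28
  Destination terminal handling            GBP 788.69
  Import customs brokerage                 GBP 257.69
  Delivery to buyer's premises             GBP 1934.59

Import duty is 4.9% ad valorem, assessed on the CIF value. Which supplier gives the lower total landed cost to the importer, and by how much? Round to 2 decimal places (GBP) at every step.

Supplier A is cheaper by GBP 4314.12

Supplier A (EXW):
CIF value = EXW price + inland to port + export clearance + origin terminal + freight + insurance = 48100.59 + 264.80 + 287.90 + 830.96 + 4208.08 + 270.28 = 53962.61
Import duty = 53962.61 × 4.9% = 2644.17
Buyer bears (A): 264.80 + 287.90 + 830.96 + 4208.08 + 270.28 + 788.69 + 257.69 + 1934.59 = 8842.99
Landed cost (A) = invoice 48100.59 + 8842.99 + duty 2644.17 = 59587.75
Supplier B (FCA):
CIF value = FCA price + origin terminal + freight + insurance = 52765.89 + 830.96 + 4208.08 + 270.28 = 58075.21
Import duty = 58075.21 × 4.9% = 2845.69
Buyer bears (B): 830.96 + 4208.08 + 270.28 + 788.69 + 257.69 + 1934.59 = 8290.29
Landed cost (B) = invoice 52765.89 + 8290.29 + duty 2845.69 = 63901.87
Difference = |59587.75 − 63901.87| = 4314.12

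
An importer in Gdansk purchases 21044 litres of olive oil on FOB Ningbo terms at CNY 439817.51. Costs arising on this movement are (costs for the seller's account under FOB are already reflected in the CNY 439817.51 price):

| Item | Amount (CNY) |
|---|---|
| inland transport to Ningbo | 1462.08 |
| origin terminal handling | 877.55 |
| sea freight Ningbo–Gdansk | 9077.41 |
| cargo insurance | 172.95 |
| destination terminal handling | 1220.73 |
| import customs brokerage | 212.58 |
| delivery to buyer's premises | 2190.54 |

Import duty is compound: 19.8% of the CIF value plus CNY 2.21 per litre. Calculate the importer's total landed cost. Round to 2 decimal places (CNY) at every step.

FOB: the seller bears costs until goods are on board at the origin port; the buyer bears freight, insurance and all costs thereafter.
Already in the invoice (seller's account under FOB): inland to port, origin terminal — exclude.
CIF value = FOB price + freight + insurance = 439817.51 + 9077.41 + 172.95 = 449067.87
Ad valorem component: 449067.87 × 19.8% = 88915.44
Specific component: 21044 × 2.21 = 46507.24
Import duty = 88915.44 + 46507.24 = 135422.68
Buyer bears: freight 9077.41 + insurance 172.95 + destination terminal 1220.73 + brokerage 212.58 + delivery 2190.54 + duty 135422.68 = 148296.89
Landed cost = invoice 439817.51 + 148296.89 = 588114.40

Total landed cost: CNY 588114.40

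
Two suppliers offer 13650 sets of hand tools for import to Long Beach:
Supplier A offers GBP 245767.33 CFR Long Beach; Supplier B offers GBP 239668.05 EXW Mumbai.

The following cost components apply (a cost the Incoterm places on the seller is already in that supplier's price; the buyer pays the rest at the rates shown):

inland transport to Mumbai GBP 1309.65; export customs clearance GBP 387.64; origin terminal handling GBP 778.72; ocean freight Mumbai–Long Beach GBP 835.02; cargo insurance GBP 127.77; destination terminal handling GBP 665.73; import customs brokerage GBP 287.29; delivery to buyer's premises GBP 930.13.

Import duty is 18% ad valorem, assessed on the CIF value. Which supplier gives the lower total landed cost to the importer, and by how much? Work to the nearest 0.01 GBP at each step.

Supplier B is cheaper by GBP 3290.14

Supplier A (CFR):
CIF value = CFR price + insurance = 245767.33 + 127.77 = 245895.10
Import duty = 245895.10 × 18% = 44261.12
Buyer bears (A): 127.77 + 665.73 + 287.29 + 930.13 = 2010.92
Landed cost (A) = invoice 245767.33 + 2010.92 + duty 44261.12 = 292039.37
Supplier B (EXW):
CIF value = EXW price + inland to port + export clearance + origin terminal + freight + insurance = 239668.05 + 1309.65 + 387.64 + 778.72 + 835.02 + 127.77 = 243106.85
Import duty = 243106.85 × 18% = 43759.23
Buyer bears (B): 1309.65 + 387.64 + 778.72 + 835.02 + 127.77 + 665.73 + 287.29 + 930.13 = 5321.95
Landed cost (B) = invoice 239668.05 + 5321.95 + duty 43759.23 = 288749.23
Difference = |292039.37 − 288749.23| = 3290.14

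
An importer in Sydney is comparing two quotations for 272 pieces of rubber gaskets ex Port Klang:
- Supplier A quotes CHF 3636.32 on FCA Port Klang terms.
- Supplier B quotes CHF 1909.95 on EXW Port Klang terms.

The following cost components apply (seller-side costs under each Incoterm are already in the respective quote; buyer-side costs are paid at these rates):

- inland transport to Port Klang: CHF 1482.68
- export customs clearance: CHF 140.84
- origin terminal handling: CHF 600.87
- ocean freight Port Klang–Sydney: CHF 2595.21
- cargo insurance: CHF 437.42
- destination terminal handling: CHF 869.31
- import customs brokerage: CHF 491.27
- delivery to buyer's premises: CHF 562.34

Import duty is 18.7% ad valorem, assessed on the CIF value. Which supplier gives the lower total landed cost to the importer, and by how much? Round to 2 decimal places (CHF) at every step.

Supplier A (FCA):
CIF value = FCA price + origin terminal + freight + insurance = 3636.32 + 600.87 + 2595.21 + 437.42 = 7269.82
Import duty = 7269.82 × 18.7% = 1359.46
Buyer bears (A): 600.87 + 2595.21 + 437.42 + 869.31 + 491.27 + 562.34 = 5556.42
Landed cost (A) = invoice 3636.32 + 5556.42 + duty 1359.46 = 10552.20
Supplier B (EXW):
CIF value = EXW price + inland to port + export clearance + origin terminal + freight + insurance = 1909.95 + 1482.68 + 140.84 + 600.87 + 2595.21 + 437.42 = 7166.97
Import duty = 7166.97 × 18.7% = 1340.22
Buyer bears (B): 1482.68 + 140.84 + 600.87 + 2595.21 + 437.42 + 869.31 + 491.27 + 562.34 = 7179.94
Landed cost (B) = invoice 1909.95 + 7179.94 + duty 1340.22 = 10430.11
Difference = |10552.20 − 10430.11| = 122.09

Supplier B is cheaper by CHF 122.09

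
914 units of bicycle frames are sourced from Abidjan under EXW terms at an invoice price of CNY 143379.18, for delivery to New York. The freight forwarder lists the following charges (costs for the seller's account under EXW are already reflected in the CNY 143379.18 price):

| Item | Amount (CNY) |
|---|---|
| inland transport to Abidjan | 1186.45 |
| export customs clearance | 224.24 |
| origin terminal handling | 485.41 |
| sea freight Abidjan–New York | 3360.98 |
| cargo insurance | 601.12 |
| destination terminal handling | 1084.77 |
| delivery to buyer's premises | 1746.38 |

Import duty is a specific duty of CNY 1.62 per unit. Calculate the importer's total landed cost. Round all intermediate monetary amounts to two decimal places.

EXW: the seller makes goods available at their premises; the buyer bears all onward costs.
CIF value = EXW price + inland to port + export clearance + origin terminal + freight + insurance = 143379.18 + 1186.45 + 224.24 + 485.41 + 3360.98 + 601.12 = 149237.38
Import duty = 914 × 1.62 = 1480.68
Buyer bears: inland to port 1186.45 + export clearance 224.24 + origin terminal 485.41 + freight 3360.98 + insurance 601.12 + destination terminal 1084.77 + delivery 1746.38 + duty 1480.68 = 10170.03
Landed cost = invoice 143379.18 + 10170.03 = 153549.21

Total landed cost: CNY 153549.21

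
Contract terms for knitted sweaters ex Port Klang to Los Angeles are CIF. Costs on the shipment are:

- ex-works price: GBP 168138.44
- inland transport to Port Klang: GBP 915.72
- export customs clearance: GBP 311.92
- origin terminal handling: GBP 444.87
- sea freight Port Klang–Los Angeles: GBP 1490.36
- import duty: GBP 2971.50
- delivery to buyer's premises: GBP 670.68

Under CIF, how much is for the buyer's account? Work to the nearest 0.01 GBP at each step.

CIF: the seller pays costs through ocean freight and marine insurance to the destination port.
Seller's account: goods 168138.44 + inland to port 915.72 + export clearance 311.92 + origin terminal 444.87 + freight 1490.36 = 171301.31
Buyer's account: duty 2971.50 + delivery 670.68 = 3642.18

Buyer's account: GBP 3642.18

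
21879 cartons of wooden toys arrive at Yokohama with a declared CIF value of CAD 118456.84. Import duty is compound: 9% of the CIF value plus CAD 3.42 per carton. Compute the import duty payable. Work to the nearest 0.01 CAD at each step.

Ad valorem component: 118456.84 × 9% = 10661.12
Specific component: 21879 × 3.42 = 74826.18
Import duty = 10661.12 + 74826.18 = 85487.30

Import duty: CAD 85487.30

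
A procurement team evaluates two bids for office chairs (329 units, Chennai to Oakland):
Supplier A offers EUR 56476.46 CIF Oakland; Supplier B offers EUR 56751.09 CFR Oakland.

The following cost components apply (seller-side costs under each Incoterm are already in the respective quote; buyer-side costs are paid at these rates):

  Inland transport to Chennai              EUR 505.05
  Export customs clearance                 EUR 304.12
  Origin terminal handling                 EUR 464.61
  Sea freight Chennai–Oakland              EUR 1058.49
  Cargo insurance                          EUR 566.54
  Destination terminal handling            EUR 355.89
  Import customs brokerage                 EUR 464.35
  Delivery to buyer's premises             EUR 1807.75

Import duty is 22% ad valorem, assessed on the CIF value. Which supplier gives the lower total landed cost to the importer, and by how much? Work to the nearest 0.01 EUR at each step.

Supplier A (CIF):
The CIF price already equals the CIF value: 56476.46
Import duty = 56476.46 × 22% = 12424.82
Buyer bears (A): 355.89 + 464.35 + 1807.75 = 2627.99
Landed cost (A) = invoice 56476.46 + 2627.99 + duty 12424.82 = 71529.27
Supplier B (CFR):
CIF value = CFR price + insurance = 56751.09 + 566.54 = 57317.63
Import duty = 57317.63 × 22% = 12609.88
Buyer bears (B): 566.54 + 355.89 + 464.35 + 1807.75 = 3194.53
Landed cost (B) = invoice 56751.09 + 3194.53 + duty 12609.88 = 72555.50
Difference = |71529.27 − 72555.50| = 1026.23

Supplier A is cheaper by EUR 1026.23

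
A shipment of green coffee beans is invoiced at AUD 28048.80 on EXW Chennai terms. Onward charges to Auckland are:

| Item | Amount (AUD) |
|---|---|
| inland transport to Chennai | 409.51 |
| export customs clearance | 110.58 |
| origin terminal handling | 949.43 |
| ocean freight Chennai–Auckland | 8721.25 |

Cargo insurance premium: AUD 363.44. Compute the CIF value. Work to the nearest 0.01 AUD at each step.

CIF value: AUD 38603.01

CIF = EXW price + pre-shipment costs + freight + insurance
CIF = 28048.80 + 409.51 + 110.58 + 949.43 + 8721.25 + 363.44 = 38603.01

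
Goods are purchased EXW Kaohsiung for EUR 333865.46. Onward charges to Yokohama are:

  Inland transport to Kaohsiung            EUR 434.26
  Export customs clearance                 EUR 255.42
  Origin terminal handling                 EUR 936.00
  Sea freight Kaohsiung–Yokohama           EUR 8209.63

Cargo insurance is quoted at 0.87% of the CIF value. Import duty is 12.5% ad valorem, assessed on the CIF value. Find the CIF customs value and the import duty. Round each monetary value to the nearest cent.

CIF value: EUR 346717.21; import duty: EUR 43339.65

Let C be the CIF value. C = EXW price + pre-shipment costs + freight + 0.87% × C
C − 0.87% × C = 333865.46 + 434.26 + 255.42 + 936.00 + 8209.63
0.9913 × C = 343700.77
C = 343700.77 / 0.9913 = 346717.21
Insurance premium = 0.87% × 346717.21 = 3016.44
Import duty = 346717.21 × 12.5% = 43339.65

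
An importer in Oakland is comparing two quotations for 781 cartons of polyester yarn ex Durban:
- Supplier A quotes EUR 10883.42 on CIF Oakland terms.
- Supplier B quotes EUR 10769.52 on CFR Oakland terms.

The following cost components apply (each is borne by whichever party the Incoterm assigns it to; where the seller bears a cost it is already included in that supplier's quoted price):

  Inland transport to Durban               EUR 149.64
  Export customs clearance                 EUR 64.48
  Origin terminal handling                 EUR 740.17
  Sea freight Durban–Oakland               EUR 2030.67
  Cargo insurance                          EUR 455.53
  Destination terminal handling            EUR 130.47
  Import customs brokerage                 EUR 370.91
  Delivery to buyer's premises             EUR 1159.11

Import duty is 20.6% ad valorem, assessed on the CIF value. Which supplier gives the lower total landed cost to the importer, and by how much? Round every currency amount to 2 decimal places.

Supplier A (CIF):
The CIF price already equals the CIF value: 10883.42
Import duty = 10883.42 × 20.6% = 2241.98
Buyer bears (A): 130.47 + 370.91 + 1159.11 = 1660.49
Landed cost (A) = invoice 10883.42 + 1660.49 + duty 2241.98 = 14785.89
Supplier B (CFR):
CIF value = CFR price + insurance = 10769.52 + 455.53 = 11225.05
Import duty = 11225.05 × 20.6% = 2312.36
Buyer bears (B): 455.53 + 130.47 + 370.91 + 1159.11 = 2116.02
Landed cost (B) = invoice 10769.52 + 2116.02 + duty 2312.36 = 15197.90
Difference = |14785.89 − 15197.90| = 412.01

Supplier A is cheaper by EUR 412.01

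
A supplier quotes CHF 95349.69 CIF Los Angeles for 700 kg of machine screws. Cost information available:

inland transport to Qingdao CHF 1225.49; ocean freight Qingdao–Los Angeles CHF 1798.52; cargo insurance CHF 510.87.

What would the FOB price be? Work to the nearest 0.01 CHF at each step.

Not relevant to the conversion: inland to port — on the seller under both CIF and FOB; already in the CIF price and stays in the FOB price.
From CIF to FOB, the seller no longer bears: freight, insurance.
FOB price = 95349.69 − 1798.52 − 510.87 = 93040.30

FOB price: CHF 93040.30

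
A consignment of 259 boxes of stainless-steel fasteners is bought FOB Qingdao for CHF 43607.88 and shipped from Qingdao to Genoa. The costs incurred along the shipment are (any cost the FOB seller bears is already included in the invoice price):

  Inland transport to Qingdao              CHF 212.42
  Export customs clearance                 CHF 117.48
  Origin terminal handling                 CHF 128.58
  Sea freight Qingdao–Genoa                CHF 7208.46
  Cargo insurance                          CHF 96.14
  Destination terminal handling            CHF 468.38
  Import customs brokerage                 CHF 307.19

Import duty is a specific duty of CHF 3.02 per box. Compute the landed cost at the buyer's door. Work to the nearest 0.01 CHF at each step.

FOB: the seller bears costs until goods are on board at the origin port; the buyer bears freight, insurance and all costs thereafter.
Already in the invoice (seller's account under FOB): inland to port, export clearance, origin terminal — exclude.
CIF value = FOB price + freight + insurance = 43607.88 + 7208.46 + 96.14 = 50912.48
Import duty = 259 × 3.02 = 782.18
Buyer bears: freight 7208.46 + insurance 96.14 + destination terminal 468.38 + brokerage 307.19 + duty 782.18 = 8862.35
Landed cost = invoice 43607.88 + 8862.35 = 52470.23

Total landed cost: CHF 52470.23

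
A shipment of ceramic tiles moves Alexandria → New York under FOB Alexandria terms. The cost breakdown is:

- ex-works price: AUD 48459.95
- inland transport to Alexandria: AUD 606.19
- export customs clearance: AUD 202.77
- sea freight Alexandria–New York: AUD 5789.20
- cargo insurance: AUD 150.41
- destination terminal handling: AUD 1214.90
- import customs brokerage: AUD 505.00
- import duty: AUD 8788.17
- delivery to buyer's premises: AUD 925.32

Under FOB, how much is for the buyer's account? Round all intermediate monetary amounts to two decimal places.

Buyer's account: AUD 17373.00

FOB: the seller bears costs until goods are on board at the origin port; the buyer bears freight, insurance and all costs thereafter.
Seller's account: goods 48459.95 + inland to port 606.19 + export clearance 202.77 = 49268.91
Buyer's account: freight 5789.20 + insurance 150.41 + destination terminal 1214.90 + brokerage 505.00 + duty 8788.17 + delivery 925.32 = 17373.00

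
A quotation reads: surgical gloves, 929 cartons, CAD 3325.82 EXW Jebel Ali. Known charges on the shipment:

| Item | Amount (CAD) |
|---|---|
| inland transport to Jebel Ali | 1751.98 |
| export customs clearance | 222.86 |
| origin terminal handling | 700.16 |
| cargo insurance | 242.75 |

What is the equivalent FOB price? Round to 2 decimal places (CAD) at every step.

Not relevant to the conversion: insurance — on the buyer under both terms; not part of either seller's price.
From EXW to FOB, the seller additionally bears: inland to port, export clearance, origin terminal.
FOB price = 3325.82 + 1751.98 + 222.86 + 700.16 = 6000.82

FOB price: CAD 6000.82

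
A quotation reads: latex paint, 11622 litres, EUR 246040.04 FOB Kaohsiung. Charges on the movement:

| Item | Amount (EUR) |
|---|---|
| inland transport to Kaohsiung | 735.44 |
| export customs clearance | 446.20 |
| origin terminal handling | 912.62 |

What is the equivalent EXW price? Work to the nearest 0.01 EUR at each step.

From FOB to EXW, the seller no longer bears: inland to port, export clearance, origin terminal.
EXW price = 246040.04 − 735.44 − 446.20 − 912.62 = 243945.78

EXW price: EUR 243945.78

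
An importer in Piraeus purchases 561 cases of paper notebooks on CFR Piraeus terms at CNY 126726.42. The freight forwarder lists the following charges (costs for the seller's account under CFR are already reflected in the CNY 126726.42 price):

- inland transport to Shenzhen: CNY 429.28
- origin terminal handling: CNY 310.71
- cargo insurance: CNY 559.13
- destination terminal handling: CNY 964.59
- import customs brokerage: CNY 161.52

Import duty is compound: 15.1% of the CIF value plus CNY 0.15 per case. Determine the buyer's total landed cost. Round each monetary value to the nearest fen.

CFR: the seller pays costs through ocean freight to the destination port, but not insurance.
Already in the invoice (seller's account under CFR): inland to port, origin terminal — exclude.
CIF value = CFR price + insurance = 126726.42 + 559.13 = 127285.55
Ad valorem component: 127285.55 × 15.1% = 19220.12
Specific component: 561 × 0.15 = 84.15
Import duty = 19220.12 + 84.15 = 19304.27
Buyer bears: insurance 559.13 + destination terminal 964.59 + brokerage 161.52 + duty 19304.27 = 20989.51
Landed cost = invoice 126726.42 + 20989.51 = 147715.93

Total landed cost: CNY 147715.93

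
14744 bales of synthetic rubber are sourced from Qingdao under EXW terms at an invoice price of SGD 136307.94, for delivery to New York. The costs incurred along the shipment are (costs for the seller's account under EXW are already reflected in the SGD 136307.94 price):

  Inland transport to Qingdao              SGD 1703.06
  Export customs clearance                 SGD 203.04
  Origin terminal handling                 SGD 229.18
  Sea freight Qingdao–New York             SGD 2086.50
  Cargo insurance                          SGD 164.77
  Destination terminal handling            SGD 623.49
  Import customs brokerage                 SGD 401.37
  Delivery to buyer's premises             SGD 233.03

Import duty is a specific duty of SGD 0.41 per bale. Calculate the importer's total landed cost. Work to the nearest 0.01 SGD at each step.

EXW: the seller makes goods available at their premises; the buyer bears all onward costs.
CIF value = EXW price + inland to port + export clearance + origin terminal + freight + insurance = 136307.94 + 1703.06 + 203.04 + 229.18 + 2086.50 + 164.77 = 140694.49
Import duty = 14744 × 0.41 = 6045.04
Buyer bears: inland to port 1703.06 + export clearance 203.04 + origin terminal 229.18 + freight 2086.50 + insurance 164.77 + destination terminal 623.49 + brokerage 401.37 + delivery 233.03 + duty 6045.04 = 11689.48
Landed cost = invoice 136307.94 + 11689.48 = 147997.42

Total landed cost: SGD 147997.42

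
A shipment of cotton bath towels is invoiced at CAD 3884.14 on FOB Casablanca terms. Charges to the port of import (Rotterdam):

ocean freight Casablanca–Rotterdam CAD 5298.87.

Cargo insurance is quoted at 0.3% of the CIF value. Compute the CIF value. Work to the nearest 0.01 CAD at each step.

Let C be the CIF value. C = FOB price + freight + 0.3% × C
C − 0.3% × C = 3884.14 + 5298.87
0.997 × C = 9183.01
C = 9183.01 / 0.997 = 9210.64
Insurance premium = 0.3% × 9210.64 = 27.63

CIF value: CAD 9210.64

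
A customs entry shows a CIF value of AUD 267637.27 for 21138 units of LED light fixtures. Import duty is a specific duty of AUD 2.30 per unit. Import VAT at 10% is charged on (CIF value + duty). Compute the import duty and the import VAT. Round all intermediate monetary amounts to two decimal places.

Import duty = 21138 × 2.30 = 48617.40
VAT base = CIF + duty = 267637.27 + 48617.40 = 316254.67
Import VAT = 316254.67 × 10% = 31625.47

Import duty: AUD 48617.40; import VAT: AUD 31625.47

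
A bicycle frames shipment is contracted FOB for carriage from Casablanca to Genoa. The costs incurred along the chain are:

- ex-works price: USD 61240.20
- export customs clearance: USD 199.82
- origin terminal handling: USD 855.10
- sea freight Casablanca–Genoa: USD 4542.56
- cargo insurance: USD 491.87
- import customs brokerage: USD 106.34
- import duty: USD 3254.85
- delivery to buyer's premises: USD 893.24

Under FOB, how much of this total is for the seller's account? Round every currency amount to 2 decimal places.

Seller's account: USD 62295.12

FOB: the seller bears costs until goods are on board at the origin port; the buyer bears freight, insurance and all costs thereafter.
Seller's account: goods 61240.20 + export clearance 199.82 + origin terminal 855.10 = 62295.12
Buyer's account: freight 4542.56 + insurance 491.87 + brokerage 106.34 + duty 3254.85 + delivery 893.24 = 9288.86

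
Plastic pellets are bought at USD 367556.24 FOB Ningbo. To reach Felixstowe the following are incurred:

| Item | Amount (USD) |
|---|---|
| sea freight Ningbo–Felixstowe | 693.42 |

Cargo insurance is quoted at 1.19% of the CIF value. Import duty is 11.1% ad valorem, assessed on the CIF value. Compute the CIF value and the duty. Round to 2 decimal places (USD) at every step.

CIF value: USD 372684.61; import duty: USD 41367.99

Let C be the CIF value. C = FOB price + freight + 1.19% × C
C − 1.19% × C = 367556.24 + 693.42
0.9881 × C = 368249.66
C = 368249.66 / 0.9881 = 372684.61
Insurance premium = 1.19% × 372684.61 = 4434.95
Import duty = 372684.61 × 11.1% = 41367.99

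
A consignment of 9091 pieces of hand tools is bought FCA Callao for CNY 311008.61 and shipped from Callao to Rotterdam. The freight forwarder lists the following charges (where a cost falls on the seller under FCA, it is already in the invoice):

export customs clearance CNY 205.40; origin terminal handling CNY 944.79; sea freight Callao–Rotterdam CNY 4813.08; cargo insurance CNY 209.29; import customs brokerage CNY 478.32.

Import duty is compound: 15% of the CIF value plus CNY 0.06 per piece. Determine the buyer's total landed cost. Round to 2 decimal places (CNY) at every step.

Total landed cost: CNY 365545.92

FCA: the seller delivers export-cleared goods to the carrier; the buyer bears costs from that point.
Already in the invoice (seller's account under FCA): export clearance — exclude.
CIF value = FCA price + origin terminal + freight + insurance = 311008.61 + 944.79 + 4813.08 + 209.29 = 316975.77
Ad valorem component: 316975.77 × 15% = 47546.37
Specific component: 9091 × 0.06 = 545.46
Import duty = 47546.37 + 545.46 = 48091.83
Buyer bears: origin terminal 944.79 + freight 4813.08 + insurance 209.29 + brokerage 478.32 + duty 48091.83 = 54537.31
Landed cost = invoice 311008.61 + 54537.31 = 365545.92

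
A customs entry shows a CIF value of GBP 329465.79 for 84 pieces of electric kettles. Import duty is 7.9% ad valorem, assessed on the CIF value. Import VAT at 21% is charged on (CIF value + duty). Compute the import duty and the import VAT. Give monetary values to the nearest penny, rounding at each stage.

Import duty = 329465.79 × 7.9% = 26027.80
VAT base = CIF + duty = 329465.79 + 26027.80 = 355493.59
Import VAT = 355493.59 × 21% = 74653.65

Import duty: GBP 26027.80; import VAT: GBP 74653.65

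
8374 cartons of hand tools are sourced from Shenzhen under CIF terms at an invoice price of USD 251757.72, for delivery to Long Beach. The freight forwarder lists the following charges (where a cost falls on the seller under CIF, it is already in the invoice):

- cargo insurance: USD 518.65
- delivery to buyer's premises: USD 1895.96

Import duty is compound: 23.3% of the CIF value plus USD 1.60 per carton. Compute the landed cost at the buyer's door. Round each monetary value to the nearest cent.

CIF: the seller pays costs through ocean freight and marine insurance to the destination port.
Already in the invoice (seller's account under CIF): insurance — exclude.
The CIF price already equals the CIF value: 251757.72
Ad valorem component: 251757.72 × 23.3% = 58659.55
Specific component: 8374 × 1.60 = 13398.40
Import duty = 58659.55 + 13398.40 = 72057.95
Buyer bears: delivery 1895.96 + duty 72057.95 = 73953.91
Landed cost = invoice 251757.72 + 73953.91 = 325711.63

Total landed cost: USD 325711.63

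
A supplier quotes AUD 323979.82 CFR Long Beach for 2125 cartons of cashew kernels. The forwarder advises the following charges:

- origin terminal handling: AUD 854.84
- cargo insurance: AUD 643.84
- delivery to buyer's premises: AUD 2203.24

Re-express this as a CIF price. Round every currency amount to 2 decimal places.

Not relevant to the conversion: origin terminal — on the seller under both CFR and CIF; already in the CFR price and stays in the CIF price. delivery — on the buyer under both terms; not part of either seller's price.
From CFR to CIF, the seller additionally bears: insurance.
CIF price = 323979.82 + 643.84 = 324623.66

CIF price: AUD 324623.66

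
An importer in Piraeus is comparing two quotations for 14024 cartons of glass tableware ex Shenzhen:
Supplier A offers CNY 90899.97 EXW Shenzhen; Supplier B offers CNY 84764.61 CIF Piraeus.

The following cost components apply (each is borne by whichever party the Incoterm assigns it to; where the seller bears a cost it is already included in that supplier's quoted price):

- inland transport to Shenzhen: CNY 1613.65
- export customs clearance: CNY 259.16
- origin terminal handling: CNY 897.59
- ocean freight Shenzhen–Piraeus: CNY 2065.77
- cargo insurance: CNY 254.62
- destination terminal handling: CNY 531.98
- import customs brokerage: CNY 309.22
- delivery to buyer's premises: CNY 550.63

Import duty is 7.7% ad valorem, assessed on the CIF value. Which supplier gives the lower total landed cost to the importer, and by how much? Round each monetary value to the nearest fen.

Supplier A (EXW):
CIF value = EXW price + inland to port + export clearance + origin terminal + freight + insurance = 90899.97 + 1613.65 + 259.16 + 897.59 + 2065.77 + 254.62 = 95990.76
Import duty = 95990.76 × 7.7% = 7391.29
Buyer bears (A): 1613.65 + 259.16 + 897.59 + 2065.77 + 254.62 + 531.98 + 309.22 + 550.63 = 6482.62
Landed cost (A) = invoice 90899.97 + 6482.62 + duty 7391.29 = 104773.88
Supplier B (CIF):
The CIF price already equals the CIF value: 84764.61
Import duty = 84764.61 × 7.7% = 6526.87
Buyer bears (B): 531.98 + 309.22 + 550.63 = 1391.83
Landed cost (B) = invoice 84764.61 + 1391.83 + duty 6526.87 = 92683.31
Difference = |104773.88 − 92683.31| = 12090.57

Supplier B is cheaper by CNY 12090.57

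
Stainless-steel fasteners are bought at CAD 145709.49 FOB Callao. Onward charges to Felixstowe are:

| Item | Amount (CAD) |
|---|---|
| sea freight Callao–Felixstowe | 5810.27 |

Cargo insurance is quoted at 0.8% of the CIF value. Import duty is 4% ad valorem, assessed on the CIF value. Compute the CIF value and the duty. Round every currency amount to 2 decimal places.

CIF value: CAD 152741.69; import duty: CAD 6109.67

Let C be the CIF value. C = FOB price + freight + 0.8% × C
C − 0.8% × C = 145709.49 + 5810.27
0.992 × C = 151519.76
C = 151519.76 / 0.992 = 152741.69
Insurance premium = 0.8% × 152741.69 = 1221.93
Import duty = 152741.69 × 4% = 6109.67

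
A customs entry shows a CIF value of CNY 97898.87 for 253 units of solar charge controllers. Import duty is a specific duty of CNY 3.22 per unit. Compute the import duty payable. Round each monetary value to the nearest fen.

Import duty = 253 × 3.22 = 814.66

Import duty: CNY 814.66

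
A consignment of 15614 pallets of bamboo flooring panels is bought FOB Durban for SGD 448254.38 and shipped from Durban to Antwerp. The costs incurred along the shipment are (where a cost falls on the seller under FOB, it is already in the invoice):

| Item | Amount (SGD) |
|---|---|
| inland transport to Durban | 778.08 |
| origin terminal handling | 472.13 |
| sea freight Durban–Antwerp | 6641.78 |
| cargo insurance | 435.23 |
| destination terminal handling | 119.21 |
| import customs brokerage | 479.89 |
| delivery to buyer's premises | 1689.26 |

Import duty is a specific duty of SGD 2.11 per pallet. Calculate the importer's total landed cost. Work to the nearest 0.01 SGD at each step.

FOB: the seller bears costs until goods are on board at the origin port; the buyer bears freight, insurance and all costs thereafter.
Already in the invoice (seller's account under FOB): inland to port, origin terminal — exclude.
CIF value = FOB price + freight + insurance = 448254.38 + 6641.78 + 435.23 = 455331.39
Import duty = 15614 × 2.11 = 32945.54
Buyer bears: freight 6641.78 + insurance 435.23 + destination terminal 119.21 + brokerage 479.89 + delivery 1689.26 + duty 32945.54 = 42310.91
Landed cost = invoice 448254.38 + 42310.91 = 490565.29

Total landed cost: SGD 490565.29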